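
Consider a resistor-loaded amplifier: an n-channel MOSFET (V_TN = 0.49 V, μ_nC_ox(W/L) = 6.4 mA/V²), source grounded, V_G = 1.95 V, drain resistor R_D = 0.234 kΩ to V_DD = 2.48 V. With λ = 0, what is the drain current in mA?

I_D = 6.22 mA

V_GS = V_G = 1.95 V, so V_ov = 1.95 − 0.49 = 1.46 V.
Assume saturation: I_D = ½ k_n V_ov² = 0.5 × 6.4 × 1.46² = 6.82 mA, giving V_DS = V_DD − I_D R_D = 2.48 − 6.82 × 0.234 = 0.884 V.
But 0.884 V < V_ov = 1.46 V, so the device is actually in triode.
In triode I_D = k_n[V_ov V_DS − ½ V_DS²] and I_D = (V_DD − V_DS)/R_D. Equating: 0.749 V_DS² − 3.186 V_DS + 2.48 = 0, giving V_DS = 1.03 V (the root below V_ov).
I_D = (2.48 − 1.03) / 0.234 = 6.22 mA.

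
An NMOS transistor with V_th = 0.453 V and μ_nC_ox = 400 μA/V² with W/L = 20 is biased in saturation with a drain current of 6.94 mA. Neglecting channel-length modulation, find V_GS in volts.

V_GS = 1.77 V

k_n = μ_nC_ox · (W/L) = 8 mA/V².
In saturation I_D = ½ k_n (V_GS − V_th)², so V_GS − V_th = √(2 I_D / k_n) = √(2 × 6.94 / 8) = 1.32 V.
V_GS = 0.453 + 1.32 = 1.77 V.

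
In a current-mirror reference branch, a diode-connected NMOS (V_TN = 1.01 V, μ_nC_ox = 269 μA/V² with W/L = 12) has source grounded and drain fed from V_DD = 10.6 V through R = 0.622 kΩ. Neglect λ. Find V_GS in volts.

V_GS = 3.64 V

With gate tied to drain, V_GS = V_DS ≥ V_GS − V_TN, so the device is in saturation.
k_n = μ_nC_ox · (W/L) = 3.228 mA/V².
KCL at the drain: ½ k_n (V_GS − V_TN)² = (V_DD − V_GS)/R.
Let x = V_GS − 1.01. Then 1 x² + x − 9.59 = 0, giving x = 2.63 V (positive root), so V_GS = 3.64 V.
I_D = (V_DD − V_GS)/R = (10.6 − 3.64) / 0.622 = 11.2 mA.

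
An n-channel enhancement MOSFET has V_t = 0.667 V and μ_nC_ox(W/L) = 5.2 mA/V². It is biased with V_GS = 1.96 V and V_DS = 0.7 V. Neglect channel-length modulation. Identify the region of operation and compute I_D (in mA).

Triode; I_D = 3.43 mA

V_ov = V_GS − V_t = 1.96 − 0.667 = 1.29 V.
Since V_DS = 0.7 V < V_ov = 1.29 V, the device is in the triode region.
I_D = k_n [V_ov · V_DS − ½ V_DS²] = 5.2 × [1.29 × 0.7 − 0.5 × 0.7²] = 3.43 mA.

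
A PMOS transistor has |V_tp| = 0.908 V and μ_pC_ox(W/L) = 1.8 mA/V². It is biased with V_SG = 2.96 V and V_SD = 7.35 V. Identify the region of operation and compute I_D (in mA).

Saturation; I_D = 3.79 mA

V_ov = V_SG − |V_tp| = 2.96 − 0.908 = 2.05 V.
Since V_SD = 7.35 V ≥ V_ov = 2.05 V, the device is in saturation.
I_D = ½ k_p V_ov² = 0.5 × 1.8 × 2.05² = 3.79 mA.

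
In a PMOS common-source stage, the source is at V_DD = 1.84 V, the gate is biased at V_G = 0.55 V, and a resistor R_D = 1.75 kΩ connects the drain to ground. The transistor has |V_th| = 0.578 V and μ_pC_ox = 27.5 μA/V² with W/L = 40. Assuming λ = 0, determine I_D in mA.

I_D = 0.279 mA

V_SG = V_DD − V_G = 1.84 − 0.55 = 1.29 V, so V_ov = 1.29 − 0.578 = 0.712 V.
k_p = μ_pC_ox · (W/L) = 1.1 mA/V².
Assume saturation: I_D = ½ k_p V_ov² = 0.5 × 1.1 × 0.712² = 0.279 mA, giving V_SD = V_DD − I_D R_D = 1.84 − 0.279 × 1.75 = 1.35 V.
V_SD = 1.35 V ≥ V_ov = 0.712 V, confirming saturation.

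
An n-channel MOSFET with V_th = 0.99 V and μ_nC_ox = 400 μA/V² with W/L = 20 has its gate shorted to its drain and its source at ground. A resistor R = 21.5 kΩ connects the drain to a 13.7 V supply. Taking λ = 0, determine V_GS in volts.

V_GS = 1.37 V

With gate tied to drain, V_GS = V_DS ≥ V_GS − V_th, so the device is in saturation.
k_n = μ_nC_ox · (W/L) = 8 mA/V².
KCL at the drain: ½ k_n (V_GS − V_th)² = (V_DD − V_GS)/R.
Let x = V_GS − 0.99. Then 86 x² + x − 12.71 = 0, giving x = 0.379 V (positive root), so V_GS = 1.37 V.
I_D = (V_DD − V_GS)/R = (13.7 − 1.37) / 21.5 = 0.574 mA.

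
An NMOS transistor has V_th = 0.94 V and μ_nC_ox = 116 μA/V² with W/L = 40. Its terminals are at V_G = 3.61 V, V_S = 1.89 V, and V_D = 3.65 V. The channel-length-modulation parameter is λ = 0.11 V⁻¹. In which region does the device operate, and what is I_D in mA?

Saturation; I_D = 1.68 mA

V_GS = V_G − V_S = 3.61 − 1.89 = 1.72 V; V_DS = V_D − V_S = 3.65 − 1.89 = 1.76 V.
k_n = μ_nC_ox · (W/L) = 4.64 mA/V².
V_ov = V_GS − V_th = 1.72 − 0.94 = 0.78 V.
Since V_DS = 1.76 V ≥ V_ov = 0.78 V, the device is in saturation.
I_D = ½ k_n V_ov² (1 + λ V_DS) = 0.5 × 4.64 × 0.78² × (1 + 0.11 × 1.76) = 1.68 mA.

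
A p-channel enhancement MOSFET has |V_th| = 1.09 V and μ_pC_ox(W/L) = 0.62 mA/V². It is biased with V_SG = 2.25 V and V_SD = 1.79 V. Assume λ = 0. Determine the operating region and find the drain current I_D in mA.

Saturation; I_D = 0.417 mA

V_ov = V_SG − |V_th| = 2.25 − 1.09 = 1.16 V.
Since V_SD = 1.79 V ≥ V_ov = 1.16 V, the device is in saturation.
I_D = ½ k_p V_ov² = 0.5 × 0.62 × 1.16² = 0.417 mA.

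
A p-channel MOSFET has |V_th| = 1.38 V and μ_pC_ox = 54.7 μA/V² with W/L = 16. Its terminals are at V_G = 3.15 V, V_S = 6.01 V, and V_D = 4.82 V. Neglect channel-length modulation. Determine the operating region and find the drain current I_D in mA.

V_SG = V_S − V_G = 6.01 − 3.15 = 2.86 V; V_SD = V_S − V_D = 6.01 − 4.82 = 1.19 V.
k_p = μ_pC_ox · (W/L) = 0.8752 mA/V².
V_ov = V_SG − |V_th| = 2.86 − 1.38 = 1.48 V.
Since V_SD = 1.19 V < V_ov = 1.48 V, the device is in the triode region.
I_D = k_p [V_ov · V_SD − ½ V_SD²] = 0.8752 × [1.48 × 1.19 − 0.5 × 1.19²] = 0.922 mA.

Triode; I_D = 0.922 mA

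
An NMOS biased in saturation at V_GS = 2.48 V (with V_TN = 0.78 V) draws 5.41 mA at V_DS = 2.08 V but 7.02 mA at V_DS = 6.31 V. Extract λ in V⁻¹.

With V_GS fixed, I_D ∝ (1 + λ V_DS) in saturation, so I_D2/I_D1 = (1 + λ V_DS2)/(1 + λ V_DS1).
7.02/5.41 = 1.298 = (1 + 6.31 λ)/(1 + 2.08 λ).
Solving: λ (I_D1 V_DS2 − I_D2 V_DS1) = I_D2 − I_D1, so λ = (7.02 − 5.41) / (5.41 × 6.31 − 7.02 × 2.08) = 1.61 / 19.5 = 0.0824 V⁻¹.

λ = 0.0824 V⁻¹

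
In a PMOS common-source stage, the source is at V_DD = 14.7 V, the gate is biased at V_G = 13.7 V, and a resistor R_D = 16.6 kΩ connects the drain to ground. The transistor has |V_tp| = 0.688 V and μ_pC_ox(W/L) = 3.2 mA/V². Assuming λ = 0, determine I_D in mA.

V_SG = V_DD − V_G = 14.7 − 13.7 = 1 V, so V_ov = 1 − 0.688 = 0.312 V.
Assume saturation: I_D = ½ k_p V_ov² = 0.5 × 3.2 × 0.312² = 0.156 mA, giving V_SD = V_DD − I_D R_D = 14.7 − 0.156 × 16.6 = 12.1 V.
V_SD = 12.1 V ≥ V_ov = 0.312 V, confirming saturation.

I_D = 0.156 mA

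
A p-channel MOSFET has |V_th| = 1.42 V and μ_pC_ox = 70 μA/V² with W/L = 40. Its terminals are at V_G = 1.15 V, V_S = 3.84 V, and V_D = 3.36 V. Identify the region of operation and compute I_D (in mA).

Triode; I_D = 1.38 mA

V_SG = V_S − V_G = 3.84 − 1.15 = 2.69 V; V_SD = V_S − V_D = 3.84 − 3.36 = 0.48 V.
k_p = μ_pC_ox · (W/L) = 2.8 mA/V².
V_ov = V_SG − |V_th| = 2.69 − 1.42 = 1.27 V.
Since V_SD = 0.48 V < V_ov = 1.27 V, the device is in the triode region.
I_D = k_p [V_ov · V_SD − ½ V_SD²] = 2.8 × [1.27 × 0.48 − 0.5 × 0.48²] = 1.38 mA.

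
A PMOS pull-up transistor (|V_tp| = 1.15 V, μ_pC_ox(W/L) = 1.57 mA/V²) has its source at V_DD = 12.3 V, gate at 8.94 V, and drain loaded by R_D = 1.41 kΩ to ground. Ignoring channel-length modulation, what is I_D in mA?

V_SG = V_DD − V_G = 12.3 − 8.94 = 3.36 V, so V_ov = 3.36 − 1.15 = 2.21 V.
Assume saturation: I_D = ½ k_p V_ov² = 0.5 × 1.57 × 2.21² = 3.83 mA, giving V_SD = V_DD − I_D R_D = 12.3 − 3.83 × 1.41 = 6.89 V.
V_SD = 6.89 V ≥ V_ov = 2.21 V, confirming saturation.

I_D = 3.83 mA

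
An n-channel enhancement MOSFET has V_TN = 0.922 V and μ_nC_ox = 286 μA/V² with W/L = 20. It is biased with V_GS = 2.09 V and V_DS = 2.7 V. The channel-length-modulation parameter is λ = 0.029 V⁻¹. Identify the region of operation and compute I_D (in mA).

k_n = μ_nC_ox · (W/L) = 5.72 mA/V².
V_ov = V_GS − V_TN = 2.09 − 0.922 = 1.17 V.
Since V_DS = 2.7 V ≥ V_ov = 1.17 V, the device is in saturation.
I_D = ½ k_n V_ov² (1 + λ V_DS) = 0.5 × 5.72 × 1.17² × (1 + 0.029 × 2.7) = 4.21 mA.

Saturation; I_D = 4.21 mA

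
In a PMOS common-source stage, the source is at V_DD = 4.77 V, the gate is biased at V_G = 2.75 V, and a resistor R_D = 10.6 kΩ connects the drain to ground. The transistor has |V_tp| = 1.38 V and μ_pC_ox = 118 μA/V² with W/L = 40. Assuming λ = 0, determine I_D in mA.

I_D = 0.434 mA

V_SG = V_DD − V_G = 4.77 − 2.75 = 2.02 V, so V_ov = 2.02 − 1.38 = 0.64 V.
k_p = μ_pC_ox · (W/L) = 4.72 mA/V².
Assume saturation: I_D = ½ k_p V_ov² = 0.5 × 4.72 × 0.64² = 0.967 mA, giving V_SD = V_DD − I_D R_D = 4.77 − 0.967 × 10.6 = -5.48 V.
But -5.48 V < V_ov = 0.64 V, so the device is actually in triode.
In triode I_D = k_p[V_ov V_SD − ½ V_SD²] and I_D = (V_DD − V_SD)/R_D. Equating: 25 V_SD² − 33.02 V_SD + 4.77 = 0, giving V_SD = 0.165 V (the root below V_ov).
I_D = (4.77 − 0.165) / 10.6 = 0.434 mA.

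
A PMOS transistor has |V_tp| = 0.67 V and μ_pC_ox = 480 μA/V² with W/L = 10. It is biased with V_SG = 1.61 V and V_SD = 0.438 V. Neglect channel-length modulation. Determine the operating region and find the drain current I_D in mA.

Triode; I_D = 1.52 mA

k_p = μ_pC_ox · (W/L) = 4.8 mA/V².
V_ov = V_SG − |V_tp| = 1.61 − 0.67 = 0.94 V.
Since V_SD = 0.438 V < V_ov = 0.94 V, the device is in the triode region.
I_D = k_p [V_ov · V_SD − ½ V_SD²] = 4.8 × [0.94 × 0.438 − 0.5 × 0.438²] = 1.52 mA.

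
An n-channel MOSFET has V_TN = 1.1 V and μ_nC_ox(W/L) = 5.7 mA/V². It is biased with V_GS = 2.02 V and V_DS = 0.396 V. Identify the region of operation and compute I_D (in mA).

Triode; I_D = 1.63 mA

V_ov = V_GS − V_TN = 2.02 − 1.1 = 0.92 V.
Since V_DS = 0.396 V < V_ov = 0.92 V, the device is in the triode region.
I_D = k_n [V_ov · V_DS − ½ V_DS²] = 5.7 × [0.92 × 0.396 − 0.5 × 0.396²] = 1.63 mA.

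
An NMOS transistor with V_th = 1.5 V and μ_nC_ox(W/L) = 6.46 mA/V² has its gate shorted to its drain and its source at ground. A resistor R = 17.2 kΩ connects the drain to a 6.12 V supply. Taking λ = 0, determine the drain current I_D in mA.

I_D = 0.252 mA

With gate tied to drain, V_GS = V_DS ≥ V_GS − V_th, so the device is in saturation.
KCL at the drain: ½ k_n (V_GS − V_th)² = (V_DD − V_GS)/R.
Let x = V_GS − 1.5. Then 55.6 x² + x − 4.62 = 0, giving x = 0.28 V (positive root), so V_GS = 1.78 V.
I_D = (V_DD − V_GS)/R = (6.12 − 1.78) / 17.2 = 0.252 mA.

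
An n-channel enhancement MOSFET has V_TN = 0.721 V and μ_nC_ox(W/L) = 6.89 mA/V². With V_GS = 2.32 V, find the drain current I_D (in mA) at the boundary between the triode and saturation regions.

I_D = 8.81 mA

At the boundary V_DS = V_ov = V_GS − V_TN = 2.32 − 0.721 = 1.6 V.
I_D = ½ k_n V_ov² = 0.5 × 6.89 × 1.6² = 8.81 mA.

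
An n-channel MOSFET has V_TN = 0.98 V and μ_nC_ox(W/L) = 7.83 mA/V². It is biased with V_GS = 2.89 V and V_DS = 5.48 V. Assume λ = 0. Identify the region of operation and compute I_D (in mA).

V_ov = V_GS − V_TN = 2.89 − 0.98 = 1.91 V.
Since V_DS = 5.48 V ≥ V_ov = 1.91 V, the device is in saturation.
I_D = ½ k_n V_ov² = 0.5 × 7.83 × 1.91² = 14.3 mA.

Saturation; I_D = 14.3 mA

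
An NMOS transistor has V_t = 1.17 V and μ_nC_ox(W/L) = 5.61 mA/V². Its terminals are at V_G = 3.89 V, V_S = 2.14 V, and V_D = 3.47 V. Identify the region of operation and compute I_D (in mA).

Saturation; I_D = 0.944 mA

V_GS = V_G − V_S = 3.89 − 2.14 = 1.75 V; V_DS = V_D − V_S = 3.47 − 2.14 = 1.33 V.
V_ov = V_GS − V_t = 1.75 − 1.17 = 0.58 V.
Since V_DS = 1.33 V ≥ V_ov = 0.58 V, the device is in saturation.
I_D = ½ k_n V_ov² = 0.5 × 5.61 × 0.58² = 0.944 mA.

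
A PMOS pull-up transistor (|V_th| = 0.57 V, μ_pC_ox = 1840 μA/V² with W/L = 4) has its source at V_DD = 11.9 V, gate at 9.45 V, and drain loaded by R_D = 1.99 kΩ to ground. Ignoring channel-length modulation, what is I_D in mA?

V_SG = V_DD − V_G = 11.9 − 9.45 = 2.45 V, so V_ov = 2.45 − 0.57 = 1.88 V.
k_p = μ_pC_ox · (W/L) = 7.36 mA/V².
Assume saturation: I_D = ½ k_p V_ov² = 0.5 × 7.36 × 1.88² = 13 mA, giving V_SD = V_DD − I_D R_D = 11.9 − 13 × 1.99 = -14 V.
But -14 V < V_ov = 1.88 V, so the device is actually in triode.
In triode I_D = k_p[V_ov V_SD − ½ V_SD²] and I_D = (V_DD − V_SD)/R_D. Equating: 7.32 V_SD² − 28.54 V_SD + 11.9 = 0, giving V_SD = 0.475 V (the root below V_ov).
I_D = (11.9 − 0.475) / 1.99 = 5.74 mA.

I_D = 5.74 mA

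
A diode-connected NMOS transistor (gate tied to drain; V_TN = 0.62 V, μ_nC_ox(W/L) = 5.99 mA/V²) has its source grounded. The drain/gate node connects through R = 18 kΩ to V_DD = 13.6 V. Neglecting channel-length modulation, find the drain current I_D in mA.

I_D = 0.694 mA

With gate tied to drain, V_GS = V_DS ≥ V_GS − V_TN, so the device is in saturation.
KCL at the drain: ½ k_n (V_GS − V_TN)² = (V_DD − V_GS)/R.
Let x = V_GS − 0.62. Then 53.9 x² + x − 12.98 = 0, giving x = 0.481 V (positive root), so V_GS = 1.1 V.
I_D = (V_DD − V_GS)/R = (13.6 − 1.1) / 18 = 0.694 mA.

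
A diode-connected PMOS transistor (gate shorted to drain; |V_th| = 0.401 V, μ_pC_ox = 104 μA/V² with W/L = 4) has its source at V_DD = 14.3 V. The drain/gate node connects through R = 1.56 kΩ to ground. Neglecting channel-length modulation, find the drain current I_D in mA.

With gate tied to drain, V_SG = V_SD ≥ V_SG − |V_th|, so the device is in saturation.
k_p = μ_pC_ox · (W/L) = 0.416 mA/V².
KCL at the drain: ½ k_p (V_SG − |V_th|)² = (V_DD − V_SG)/R.
Let x = V_SG − 0.401. Then 0.324 x² + x − 13.9 = 0, giving x = 5.18 V (positive root), so V_SG = 5.58 V.
I_D = (V_DD − V_SG)/R = (14.3 − 5.58) / 1.56 = 5.59 mA.

I_D = 5.59 mA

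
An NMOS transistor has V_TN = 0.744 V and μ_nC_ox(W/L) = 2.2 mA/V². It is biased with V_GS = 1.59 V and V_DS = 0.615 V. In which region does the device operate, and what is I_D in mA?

Triode; I_D = 0.729 mA

V_ov = V_GS − V_TN = 1.59 − 0.744 = 0.846 V.
Since V_DS = 0.615 V < V_ov = 0.846 V, the device is in the triode region.
I_D = k_n [V_ov · V_DS − ½ V_DS²] = 2.2 × [0.846 × 0.615 − 0.5 × 0.615²] = 0.729 mA.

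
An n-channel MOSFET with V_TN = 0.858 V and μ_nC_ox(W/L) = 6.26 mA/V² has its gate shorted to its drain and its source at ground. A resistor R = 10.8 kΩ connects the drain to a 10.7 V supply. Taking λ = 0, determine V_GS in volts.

V_GS = 1.38 V

With gate tied to drain, V_GS = V_DS ≥ V_GS − V_TN, so the device is in saturation.
KCL at the drain: ½ k_n (V_GS − V_TN)² = (V_DD − V_GS)/R.
Let x = V_GS − 0.858. Then 33.8 x² + x − 9.842 = 0, giving x = 0.525 V (positive root), so V_GS = 1.38 V.
I_D = (V_DD − V_GS)/R = (10.7 − 1.38) / 10.8 = 0.863 mA.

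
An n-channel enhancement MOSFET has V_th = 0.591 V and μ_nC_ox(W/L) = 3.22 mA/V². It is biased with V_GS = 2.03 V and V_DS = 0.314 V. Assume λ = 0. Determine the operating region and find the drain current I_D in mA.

Triode; I_D = 1.30 mA

V_ov = V_GS − V_th = 2.03 − 0.591 = 1.44 V.
Since V_DS = 0.314 V < V_ov = 1.44 V, the device is in the triode region.
I_D = k_n [V_ov · V_DS − ½ V_DS²] = 3.22 × [1.44 × 0.314 − 0.5 × 0.314²] = 1.3 mA.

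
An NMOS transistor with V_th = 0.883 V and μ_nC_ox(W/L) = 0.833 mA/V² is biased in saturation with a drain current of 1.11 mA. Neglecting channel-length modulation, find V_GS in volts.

V_GS = 2.52 V

In saturation I_D = ½ k_n (V_GS − V_th)², so V_GS − V_th = √(2 I_D / k_n) = √(2 × 1.11 / 0.833) = 1.63 V.
V_GS = 0.883 + 1.63 = 2.52 V.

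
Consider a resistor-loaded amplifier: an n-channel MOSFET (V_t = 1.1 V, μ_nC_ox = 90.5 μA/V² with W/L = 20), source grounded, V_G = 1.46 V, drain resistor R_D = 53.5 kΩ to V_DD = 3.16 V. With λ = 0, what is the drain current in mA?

I_D = 0.0572 mA

V_GS = V_G = 1.46 V, so V_ov = 1.46 − 1.1 = 0.36 V.
k_n = μ_nC_ox · (W/L) = 1.81 mA/V².
Assume saturation: I_D = ½ k_n V_ov² = 0.5 × 1.81 × 0.36² = 0.117 mA, giving V_DS = V_DD − I_D R_D = 3.16 − 0.117 × 53.5 = -3.11 V.
But -3.11 V < V_ov = 0.36 V, so the device is actually in triode.
In triode I_D = k_n[V_ov V_DS − ½ V_DS²] and I_D = (V_DD − V_DS)/R_D. Equating: 48.4 V_DS² − 35.86 V_DS + 3.16 = 0, giving V_DS = 0.102 V (the root below V_ov).
I_D = (3.16 − 0.102) / 53.5 = 0.0572 mA.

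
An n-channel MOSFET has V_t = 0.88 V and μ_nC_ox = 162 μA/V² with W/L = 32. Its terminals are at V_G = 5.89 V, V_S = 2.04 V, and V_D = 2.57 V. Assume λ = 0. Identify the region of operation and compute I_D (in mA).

V_GS = V_G − V_S = 5.89 − 2.04 = 3.85 V; V_DS = V_D − V_S = 2.57 − 2.04 = 0.53 V.
k_n = μ_nC_ox · (W/L) = 5.184 mA/V².
V_ov = V_GS − V_t = 3.85 − 0.88 = 2.97 V.
Since V_DS = 0.53 V < V_ov = 2.97 V, the device is in the triode region.
I_D = k_n [V_ov · V_DS − ½ V_DS²] = 5.184 × [2.97 × 0.53 − 0.5 × 0.53²] = 7.43 mA.

Triode; I_D = 7.43 mA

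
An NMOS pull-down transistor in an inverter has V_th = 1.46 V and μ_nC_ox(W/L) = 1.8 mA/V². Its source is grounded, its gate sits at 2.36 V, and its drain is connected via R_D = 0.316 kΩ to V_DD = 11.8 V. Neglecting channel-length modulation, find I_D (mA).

I_D = 0.729 mA

V_GS = V_G = 2.36 V, so V_ov = 2.36 − 1.46 = 0.9 V.
Assume saturation: I_D = ½ k_n V_ov² = 0.5 × 1.8 × 0.9² = 0.729 mA, giving V_DS = V_DD − I_D R_D = 11.8 − 0.729 × 0.316 = 11.6 V.
V_DS = 11.6 V ≥ V_ov = 0.9 V, confirming saturation.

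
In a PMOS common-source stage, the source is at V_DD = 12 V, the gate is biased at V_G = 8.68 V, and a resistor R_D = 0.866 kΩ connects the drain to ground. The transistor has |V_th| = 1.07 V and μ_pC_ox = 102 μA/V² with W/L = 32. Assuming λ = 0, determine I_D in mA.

V_SG = V_DD − V_G = 12 − 8.68 = 3.32 V, so V_ov = 3.32 − 1.07 = 2.25 V.
k_p = μ_pC_ox · (W/L) = 3.264 mA/V².
Assume saturation: I_D = ½ k_p V_ov² = 0.5 × 3.264 × 2.25² = 8.26 mA, giving V_SD = V_DD − I_D R_D = 12 − 8.26 × 0.866 = 4.85 V.
V_SD = 4.85 V ≥ V_ov = 2.25 V, confirming saturation.

I_D = 8.26 mA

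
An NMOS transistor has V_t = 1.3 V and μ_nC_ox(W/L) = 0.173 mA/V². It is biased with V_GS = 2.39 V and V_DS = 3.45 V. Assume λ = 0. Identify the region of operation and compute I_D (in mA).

V_ov = V_GS − V_t = 2.39 − 1.3 = 1.09 V.
Since V_DS = 3.45 V ≥ V_ov = 1.09 V, the device is in saturation.
I_D = ½ k_n V_ov² = 0.5 × 0.173 × 1.09² = 0.103 mA.

Saturation; I_D = 0.103 mA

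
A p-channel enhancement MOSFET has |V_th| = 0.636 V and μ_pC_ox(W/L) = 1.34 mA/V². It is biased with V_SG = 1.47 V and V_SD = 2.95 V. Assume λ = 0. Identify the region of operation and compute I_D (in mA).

V_ov = V_SG − |V_th| = 1.47 − 0.636 = 0.834 V.
Since V_SD = 2.95 V ≥ V_ov = 0.834 V, the device is in saturation.
I_D = ½ k_p V_ov² = 0.5 × 1.34 × 0.834² = 0.466 mA.

Saturation; I_D = 0.466 mA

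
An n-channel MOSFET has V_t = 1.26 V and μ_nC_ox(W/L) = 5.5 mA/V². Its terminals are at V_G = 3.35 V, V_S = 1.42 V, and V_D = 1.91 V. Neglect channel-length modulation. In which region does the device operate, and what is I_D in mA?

Triode; I_D = 1.15 mA

V_GS = V_G − V_S = 3.35 − 1.42 = 1.93 V; V_DS = V_D − V_S = 1.91 − 1.42 = 0.49 V.
V_ov = V_GS − V_t = 1.93 − 1.26 = 0.67 V.
Since V_DS = 0.49 V < V_ov = 0.67 V, the device is in the triode region.
I_D = k_n [V_ov · V_DS − ½ V_DS²] = 5.5 × [0.67 × 0.49 − 0.5 × 0.49²] = 1.15 mA.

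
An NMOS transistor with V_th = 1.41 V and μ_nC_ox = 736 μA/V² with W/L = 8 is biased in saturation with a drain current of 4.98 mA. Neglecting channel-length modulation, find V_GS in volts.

k_n = μ_nC_ox · (W/L) = 5.888 mA/V².
In saturation I_D = ½ k_n (V_GS − V_th)², so V_GS − V_th = √(2 I_D / k_n) = √(2 × 4.98 / 5.888) = 1.3 V.
V_GS = 1.41 + 1.3 = 2.71 V.

V_GS = 2.71 V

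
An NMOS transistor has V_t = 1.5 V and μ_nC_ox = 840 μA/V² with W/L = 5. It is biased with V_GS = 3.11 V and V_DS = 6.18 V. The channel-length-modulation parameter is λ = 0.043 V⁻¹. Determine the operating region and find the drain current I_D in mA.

k_n = μ_nC_ox · (W/L) = 4.2 mA/V².
V_ov = V_GS − V_t = 3.11 − 1.5 = 1.61 V.
Since V_DS = 6.18 V ≥ V_ov = 1.61 V, the device is in saturation.
I_D = ½ k_n V_ov² (1 + λ V_DS) = 0.5 × 4.2 × 1.61² × (1 + 0.043 × 6.18) = 6.89 mA.

Saturation; I_D = 6.89 mA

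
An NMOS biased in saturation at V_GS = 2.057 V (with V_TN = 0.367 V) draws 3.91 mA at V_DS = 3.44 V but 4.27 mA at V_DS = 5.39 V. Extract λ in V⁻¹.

With V_GS fixed, I_D ∝ (1 + λ V_DS) in saturation, so I_D2/I_D1 = (1 + λ V_DS2)/(1 + λ V_DS1).
4.27/3.91 = 1.092 = (1 + 5.39 λ)/(1 + 3.44 λ).
Solving: λ (I_D1 V_DS2 − I_D2 V_DS1) = I_D2 − I_D1, so λ = (4.27 − 3.91) / (3.91 × 5.39 − 4.27 × 3.44) = 0.36 / 6.39 = 0.0564 V⁻¹.

λ = 0.0564 V⁻¹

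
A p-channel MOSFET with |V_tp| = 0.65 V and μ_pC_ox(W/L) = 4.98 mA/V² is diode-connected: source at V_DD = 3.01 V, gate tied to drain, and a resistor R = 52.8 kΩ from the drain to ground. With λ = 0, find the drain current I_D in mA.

With gate tied to drain, V_SG = V_SD ≥ V_SG − |V_tp|, so the device is in saturation.
KCL at the drain: ½ k_p (V_SG − |V_tp|)² = (V_DD − V_SG)/R.
Let x = V_SG − 0.65. Then 131 x² + x − 2.36 = 0, giving x = 0.13 V (positive root), so V_SG = 0.78 V.
I_D = (V_DD − V_SG)/R = (3.01 − 0.78) / 52.8 = 0.0422 mA.

I_D = 0.0422 mA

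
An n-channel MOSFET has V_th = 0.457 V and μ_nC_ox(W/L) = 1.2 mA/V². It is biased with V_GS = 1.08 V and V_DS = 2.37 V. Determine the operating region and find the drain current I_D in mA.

V_ov = V_GS − V_th = 1.08 − 0.457 = 0.623 V.
Since V_DS = 2.37 V ≥ V_ov = 0.623 V, the device is in saturation.
I_D = ½ k_n V_ov² = 0.5 × 1.2 × 0.623² = 0.233 mA.

Saturation; I_D = 0.233 mA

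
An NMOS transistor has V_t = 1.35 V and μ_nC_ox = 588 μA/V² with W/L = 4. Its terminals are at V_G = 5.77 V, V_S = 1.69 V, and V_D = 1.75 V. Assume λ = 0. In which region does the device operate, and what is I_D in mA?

Triode; I_D = 0.381 mA

V_GS = V_G − V_S = 5.77 − 1.69 = 4.08 V; V_DS = V_D − V_S = 1.75 − 1.69 = 0.06 V.
k_n = μ_nC_ox · (W/L) = 2.352 mA/V².
V_ov = V_GS − V_t = 4.08 − 1.35 = 2.73 V.
Since V_DS = 0.06 V < V_ov = 2.73 V, the device is in the triode region.
I_D = k_n [V_ov · V_DS − ½ V_DS²] = 2.352 × [2.73 × 0.06 − 0.5 × 0.06²] = 0.381 mA.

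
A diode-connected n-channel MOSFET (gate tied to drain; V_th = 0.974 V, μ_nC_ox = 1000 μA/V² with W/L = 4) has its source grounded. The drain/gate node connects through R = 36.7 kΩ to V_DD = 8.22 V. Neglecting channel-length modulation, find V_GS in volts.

With gate tied to drain, V_GS = V_DS ≥ V_GS − V_th, so the device is in saturation.
k_n = μ_nC_ox · (W/L) = 4 mA/V².
KCL at the drain: ½ k_n (V_GS − V_th)² = (V_DD − V_GS)/R.
Let x = V_GS − 0.974. Then 73.4 x² + x − 7.246 = 0, giving x = 0.307 V (positive root), so V_GS = 1.28 V.
I_D = (V_DD − V_GS)/R = (8.22 − 1.28) / 36.7 = 0.189 mA.

V_GS = 1.28 V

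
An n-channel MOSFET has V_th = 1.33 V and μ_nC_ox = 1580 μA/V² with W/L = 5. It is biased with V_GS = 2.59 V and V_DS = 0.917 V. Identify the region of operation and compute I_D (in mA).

k_n = μ_nC_ox · (W/L) = 7.9 mA/V².
V_ov = V_GS − V_th = 2.59 − 1.33 = 1.26 V.
Since V_DS = 0.917 V < V_ov = 1.26 V, the device is in the triode region.
I_D = k_n [V_ov · V_DS − ½ V_DS²] = 7.9 × [1.26 × 0.917 − 0.5 × 0.917²] = 5.81 mA.

Triode; I_D = 5.81 mA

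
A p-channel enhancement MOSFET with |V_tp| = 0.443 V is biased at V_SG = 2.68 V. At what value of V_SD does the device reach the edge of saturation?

The boundary between triode and saturation is V_SD = V_SG − |V_tp| = V_ov.
V_ov = 2.68 − 0.443 = 2.24 V.

V_SD,sat = 2.24 V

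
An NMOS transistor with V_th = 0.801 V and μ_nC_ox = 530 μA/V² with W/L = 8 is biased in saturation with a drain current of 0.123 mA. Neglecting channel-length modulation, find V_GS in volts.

V_GS = 1.04 V

k_n = μ_nC_ox · (W/L) = 4.24 mA/V².
In saturation I_D = ½ k_n (V_GS − V_th)², so V_GS − V_th = √(2 I_D / k_n) = √(2 × 0.123 / 4.24) = 0.241 V.
V_GS = 0.801 + 0.241 = 1.04 V.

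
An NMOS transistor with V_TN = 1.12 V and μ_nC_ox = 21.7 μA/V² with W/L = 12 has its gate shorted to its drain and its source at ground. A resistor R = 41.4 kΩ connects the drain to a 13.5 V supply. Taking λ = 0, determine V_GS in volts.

With gate tied to drain, V_GS = V_DS ≥ V_GS − V_TN, so the device is in saturation.
k_n = μ_nC_ox · (W/L) = 0.2604 mA/V².
KCL at the drain: ½ k_n (V_GS − V_TN)² = (V_DD − V_GS)/R.
Let x = V_GS − 1.12. Then 5.39 x² + x − 12.38 = 0, giving x = 1.43 V (positive root), so V_GS = 2.55 V.
I_D = (V_DD − V_GS)/R = (13.5 − 2.55) / 41.4 = 0.265 mA.

V_GS = 2.55 V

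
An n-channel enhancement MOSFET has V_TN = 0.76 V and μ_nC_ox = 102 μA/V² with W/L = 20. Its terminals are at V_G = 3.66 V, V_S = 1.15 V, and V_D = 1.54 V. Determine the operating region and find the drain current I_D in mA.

V_GS = V_G − V_S = 3.66 − 1.15 = 2.51 V; V_DS = V_D − V_S = 1.54 − 1.15 = 0.39 V.
k_n = μ_nC_ox · (W/L) = 2.04 mA/V².
V_ov = V_GS − V_TN = 2.51 − 0.76 = 1.75 V.
Since V_DS = 0.39 V < V_ov = 1.75 V, the device is in the triode region.
I_D = k_n [V_ov · V_DS − ½ V_DS²] = 2.04 × [1.75 × 0.39 − 0.5 × 0.39²] = 1.24 mA.

Triode; I_D = 1.24 mA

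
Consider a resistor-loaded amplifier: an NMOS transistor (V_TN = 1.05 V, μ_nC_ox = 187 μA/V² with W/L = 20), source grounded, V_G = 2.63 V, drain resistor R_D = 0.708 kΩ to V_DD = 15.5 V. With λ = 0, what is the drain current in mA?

I_D = 4.67 mA

V_GS = V_G = 2.63 V, so V_ov = 2.63 − 1.05 = 1.58 V.
k_n = μ_nC_ox · (W/L) = 3.74 mA/V².
Assume saturation: I_D = ½ k_n V_ov² = 0.5 × 3.74 × 1.58² = 4.67 mA, giving V_DS = V_DD − I_D R_D = 15.5 − 4.67 × 0.708 = 12.2 V.
V_DS = 12.2 V ≥ V_ov = 1.58 V, confirming saturation.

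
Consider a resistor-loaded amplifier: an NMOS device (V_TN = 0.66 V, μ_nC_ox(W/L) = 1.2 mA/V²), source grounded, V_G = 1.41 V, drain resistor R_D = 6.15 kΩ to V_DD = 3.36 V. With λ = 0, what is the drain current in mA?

I_D = 0.337 mA

V_GS = V_G = 1.41 V, so V_ov = 1.41 − 0.66 = 0.75 V.
Assume saturation: I_D = ½ k_n V_ov² = 0.5 × 1.2 × 0.75² = 0.337 mA, giving V_DS = V_DD − I_D R_D = 3.36 − 0.337 × 6.15 = 1.28 V.
V_DS = 1.28 V ≥ V_ov = 0.75 V, confirming saturation.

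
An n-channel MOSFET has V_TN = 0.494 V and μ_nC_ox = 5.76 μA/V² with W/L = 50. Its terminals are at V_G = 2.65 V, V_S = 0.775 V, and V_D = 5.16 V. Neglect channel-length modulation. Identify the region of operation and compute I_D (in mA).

V_GS = V_G − V_S = 2.65 − 0.775 = 1.88 V; V_DS = V_D − V_S = 5.16 − 0.775 = 4.38 V.
k_n = μ_nC_ox · (W/L) = 0.288 mA/V².
V_ov = V_GS − V_TN = 1.88 − 0.494 = 1.38 V.
Since V_DS = 4.38 V ≥ V_ov = 1.38 V, the device is in saturation.
I_D = ½ k_n V_ov² = 0.5 × 0.288 × 1.38² = 0.275 mA.

Saturation; I_D = 0.275 mA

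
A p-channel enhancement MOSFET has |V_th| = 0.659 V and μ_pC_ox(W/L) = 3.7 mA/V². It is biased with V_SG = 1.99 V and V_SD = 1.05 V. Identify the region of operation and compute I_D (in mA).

V_ov = V_SG − |V_th| = 1.99 − 0.659 = 1.33 V.
Since V_SD = 1.05 V < V_ov = 1.33 V, the device is in the triode region.
I_D = k_p [V_ov · V_SD − ½ V_SD²] = 3.7 × [1.33 × 1.05 − 0.5 × 1.05²] = 3.13 mA.

Triode; I_D = 3.13 mA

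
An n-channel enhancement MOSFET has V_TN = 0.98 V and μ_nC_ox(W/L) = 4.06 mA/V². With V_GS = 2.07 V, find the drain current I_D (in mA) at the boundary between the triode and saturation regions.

I_D = 2.41 mA

At the boundary V_DS = V_ov = V_GS − V_TN = 2.07 − 0.98 = 1.09 V.
I_D = ½ k_n V_ov² = 0.5 × 4.06 × 1.09² = 2.41 mA.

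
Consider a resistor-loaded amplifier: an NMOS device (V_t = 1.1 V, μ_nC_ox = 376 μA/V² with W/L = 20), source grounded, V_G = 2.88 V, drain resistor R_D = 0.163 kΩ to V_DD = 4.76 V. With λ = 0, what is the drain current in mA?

I_D = 11.9 mA

V_GS = V_G = 2.88 V, so V_ov = 2.88 − 1.1 = 1.78 V.
k_n = μ_nC_ox · (W/L) = 7.52 mA/V².
Assume saturation: I_D = ½ k_n V_ov² = 0.5 × 7.52 × 1.78² = 11.9 mA, giving V_DS = V_DD − I_D R_D = 4.76 − 11.9 × 0.163 = 2.82 V.
V_DS = 2.82 V ≥ V_ov = 1.78 V, confirming saturation.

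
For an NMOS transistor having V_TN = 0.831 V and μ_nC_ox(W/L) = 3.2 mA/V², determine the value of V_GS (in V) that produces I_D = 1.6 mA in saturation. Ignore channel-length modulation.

V_GS = 1.83 V

In saturation I_D = ½ k_n (V_GS − V_TN)², so V_GS − V_TN = √(2 I_D / k_n) = √(2 × 1.6 / 3.2) = 1 V.
V_GS = 0.831 + 1 = 1.83 V.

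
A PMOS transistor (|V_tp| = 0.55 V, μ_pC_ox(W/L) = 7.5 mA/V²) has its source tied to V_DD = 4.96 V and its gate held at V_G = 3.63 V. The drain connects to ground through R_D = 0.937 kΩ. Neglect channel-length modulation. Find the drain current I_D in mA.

I_D = 2.28 mA

V_SG = V_DD − V_G = 4.96 − 3.63 = 1.33 V, so V_ov = 1.33 − 0.55 = 0.78 V.
Assume saturation: I_D = ½ k_p V_ov² = 0.5 × 7.5 × 0.78² = 2.28 mA, giving V_SD = V_DD − I_D R_D = 4.96 − 2.28 × 0.937 = 2.82 V.
V_SD = 2.82 V ≥ V_ov = 0.78 V, confirming saturation.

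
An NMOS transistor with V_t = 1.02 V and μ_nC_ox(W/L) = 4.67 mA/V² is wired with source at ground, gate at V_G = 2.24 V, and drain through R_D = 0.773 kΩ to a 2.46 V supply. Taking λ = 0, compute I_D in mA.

I_D = 2.46 mA

V_GS = V_G = 2.24 V, so V_ov = 2.24 − 1.02 = 1.22 V.
Assume saturation: I_D = ½ k_n V_ov² = 0.5 × 4.67 × 1.22² = 3.48 mA, giving V_DS = V_DD − I_D R_D = 2.46 − 3.48 × 0.773 = -0.226 V.
But -0.226 V < V_ov = 1.22 V, so the device is actually in triode.
In triode I_D = k_n[V_ov V_DS − ½ V_DS²] and I_D = (V_DD − V_DS)/R_D. Equating: 1.8 V_DS² − 5.404 V_DS + 2.46 = 0, giving V_DS = 0.56 V (the root below V_ov).
I_D = (2.46 − 0.56) / 0.773 = 2.46 mA.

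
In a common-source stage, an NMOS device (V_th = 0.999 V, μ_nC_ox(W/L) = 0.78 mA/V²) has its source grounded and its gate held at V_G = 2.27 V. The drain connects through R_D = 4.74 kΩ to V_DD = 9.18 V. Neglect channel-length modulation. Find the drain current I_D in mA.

V_GS = V_G = 2.27 V, so V_ov = 2.27 − 0.999 = 1.27 V.
Assume saturation: I_D = ½ k_n V_ov² = 0.5 × 0.78 × 1.27² = 0.63 mA, giving V_DS = V_DD − I_D R_D = 9.18 − 0.63 × 4.74 = 6.19 V.
V_DS = 6.19 V ≥ V_ov = 1.27 V, confirming saturation.

I_D = 0.630 mA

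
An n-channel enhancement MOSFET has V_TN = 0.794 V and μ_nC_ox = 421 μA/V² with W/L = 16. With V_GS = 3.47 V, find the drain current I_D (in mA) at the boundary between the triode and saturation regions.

At the boundary V_DS = V_ov = V_GS − V_TN = 3.47 − 0.794 = 2.68 V.
k_n = μ_nC_ox · (W/L) = 6.736 mA/V².
I_D = ½ k_n V_ov² = 0.5 × 6.736 × 2.68² = 24.1 mA.

I_D = 24.1 mA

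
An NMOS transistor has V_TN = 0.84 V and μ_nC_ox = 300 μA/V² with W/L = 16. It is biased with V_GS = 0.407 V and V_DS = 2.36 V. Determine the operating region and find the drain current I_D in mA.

Cutoff; I_D = 0 mA

V_GS = 0.407 V < V_TN = 0.84 V, so the transistor is in cutoff.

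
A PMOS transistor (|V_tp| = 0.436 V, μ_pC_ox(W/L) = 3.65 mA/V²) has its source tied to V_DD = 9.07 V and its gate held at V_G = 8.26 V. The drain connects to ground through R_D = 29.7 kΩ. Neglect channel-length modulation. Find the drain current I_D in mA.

I_D = 0.255 mA

V_SG = V_DD − V_G = 9.07 − 8.26 = 0.81 V, so V_ov = 0.81 − 0.436 = 0.374 V.
Assume saturation: I_D = ½ k_p V_ov² = 0.5 × 3.65 × 0.374² = 0.255 mA, giving V_SD = V_DD − I_D R_D = 9.07 − 0.255 × 29.7 = 1.49 V.
V_SD = 1.49 V ≥ V_ov = 0.374 V, confirming saturation.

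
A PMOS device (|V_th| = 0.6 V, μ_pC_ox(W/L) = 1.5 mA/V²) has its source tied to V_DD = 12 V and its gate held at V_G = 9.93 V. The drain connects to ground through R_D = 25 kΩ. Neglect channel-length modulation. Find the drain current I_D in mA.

V_SG = V_DD − V_G = 12 − 9.93 = 2.07 V, so V_ov = 2.07 − 0.6 = 1.47 V.
Assume saturation: I_D = ½ k_p V_ov² = 0.5 × 1.5 × 1.47² = 1.62 mA, giving V_SD = V_DD − I_D R_D = 12 − 1.62 × 25 = -28.5 V.
But -28.5 V < V_ov = 1.47 V, so the device is actually in triode.
In triode I_D = k_p[V_ov V_SD − ½ V_SD²] and I_D = (V_DD − V_SD)/R_D. Equating: 18.8 V_SD² − 56.13 V_SD + 12 = 0, giving V_SD = 0.232 V (the root below V_ov).
I_D = (12 − 0.232) / 25 = 0.471 mA.

I_D = 0.471 mA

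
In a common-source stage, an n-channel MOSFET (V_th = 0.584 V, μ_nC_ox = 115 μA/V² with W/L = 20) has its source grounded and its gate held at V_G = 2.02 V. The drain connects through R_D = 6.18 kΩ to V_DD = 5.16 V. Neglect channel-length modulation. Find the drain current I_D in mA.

I_D = 0.792 mA

V_GS = V_G = 2.02 V, so V_ov = 2.02 − 0.584 = 1.44 V.
k_n = μ_nC_ox · (W/L) = 2.3 mA/V².
Assume saturation: I_D = ½ k_n V_ov² = 0.5 × 2.3 × 1.44² = 2.37 mA, giving V_DS = V_DD − I_D R_D = 5.16 − 2.37 × 6.18 = -9.5 V.
But -9.5 V < V_ov = 1.44 V, so the device is actually in triode.
In triode I_D = k_n[V_ov V_DS − ½ V_DS²] and I_D = (V_DD − V_DS)/R_D. Equating: 7.11 V_DS² − 21.41 V_DS + 5.16 = 0, giving V_DS = 0.264 V (the root below V_ov).
I_D = (5.16 − 0.264) / 6.18 = 0.792 mA.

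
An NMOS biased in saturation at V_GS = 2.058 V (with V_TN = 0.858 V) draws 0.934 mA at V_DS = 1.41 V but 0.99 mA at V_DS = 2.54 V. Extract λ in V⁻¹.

With V_GS fixed, I_D ∝ (1 + λ V_DS) in saturation, so I_D2/I_D1 = (1 + λ V_DS2)/(1 + λ V_DS1).
0.99/0.934 = 1.06 = (1 + 2.54 λ)/(1 + 1.41 λ).
Solving: λ (I_D1 V_DS2 − I_D2 V_DS1) = I_D2 − I_D1, so λ = (0.99 − 0.934) / (0.934 × 2.54 − 0.99 × 1.41) = 0.056 / 0.976 = 0.0574 V⁻¹.

λ = 0.0574 V⁻¹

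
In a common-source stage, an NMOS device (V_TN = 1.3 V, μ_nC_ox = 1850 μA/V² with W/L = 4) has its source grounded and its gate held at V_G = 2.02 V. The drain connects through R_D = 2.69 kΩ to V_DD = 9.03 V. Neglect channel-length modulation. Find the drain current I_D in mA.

I_D = 1.92 mA

V_GS = V_G = 2.02 V, so V_ov = 2.02 − 1.3 = 0.72 V.
k_n = μ_nC_ox · (W/L) = 7.4 mA/V².
Assume saturation: I_D = ½ k_n V_ov² = 0.5 × 7.4 × 0.72² = 1.92 mA, giving V_DS = V_DD − I_D R_D = 9.03 − 1.92 × 2.69 = 3.87 V.
V_DS = 3.87 V ≥ V_ov = 0.72 V, confirming saturation.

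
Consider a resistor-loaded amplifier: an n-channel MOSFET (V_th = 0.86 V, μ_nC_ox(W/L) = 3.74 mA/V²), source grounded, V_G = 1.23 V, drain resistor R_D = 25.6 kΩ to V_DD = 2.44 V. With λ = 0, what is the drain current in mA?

I_D = 0.0924 mA

V_GS = V_G = 1.23 V, so V_ov = 1.23 − 0.86 = 0.37 V.
Assume saturation: I_D = ½ k_n V_ov² = 0.5 × 3.74 × 0.37² = 0.256 mA, giving V_DS = V_DD − I_D R_D = 2.44 − 0.256 × 25.6 = -4.11 V.
But -4.11 V < V_ov = 0.37 V, so the device is actually in triode.
In triode I_D = k_n[V_ov V_DS − ½ V_DS²] and I_D = (V_DD − V_DS)/R_D. Equating: 47.9 V_DS² − 36.43 V_DS + 2.44 = 0, giving V_DS = 0.0742 V (the root below V_ov).
I_D = (2.44 − 0.0742) / 25.6 = 0.0924 mA.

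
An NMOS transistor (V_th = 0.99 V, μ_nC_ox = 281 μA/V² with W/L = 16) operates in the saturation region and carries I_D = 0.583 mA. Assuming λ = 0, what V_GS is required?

V_GS = 1.50 V

k_n = μ_nC_ox · (W/L) = 4.496 mA/V².
In saturation I_D = ½ k_n (V_GS − V_th)², so V_GS − V_th = √(2 I_D / k_n) = √(2 × 0.583 / 4.496) = 0.509 V.
V_GS = 0.99 + 0.509 = 1.5 V.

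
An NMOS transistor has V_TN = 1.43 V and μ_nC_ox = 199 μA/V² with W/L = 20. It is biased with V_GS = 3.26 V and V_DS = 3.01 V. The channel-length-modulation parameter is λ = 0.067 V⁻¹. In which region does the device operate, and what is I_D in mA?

k_n = μ_nC_ox · (W/L) = 3.98 mA/V².
V_ov = V_GS − V_TN = 3.26 − 1.43 = 1.83 V.
Since V_DS = 3.01 V ≥ V_ov = 1.83 V, the device is in saturation.
I_D = ½ k_n V_ov² (1 + λ V_DS) = 0.5 × 3.98 × 1.83² × (1 + 0.067 × 3.01) = 8.01 mA.

Saturation; I_D = 8.01 mA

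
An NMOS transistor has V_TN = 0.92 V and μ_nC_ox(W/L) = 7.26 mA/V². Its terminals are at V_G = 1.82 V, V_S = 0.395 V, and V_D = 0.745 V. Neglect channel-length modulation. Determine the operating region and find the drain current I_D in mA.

V_GS = V_G − V_S = 1.82 − 0.395 = 1.43 V; V_DS = V_D − V_S = 0.745 − 0.395 = 0.35 V.
V_ov = V_GS − V_TN = 1.43 − 0.92 = 0.505 V.
Since V_DS = 0.35 V < V_ov = 0.505 V, the device is in the triode region.
I_D = k_n [V_ov · V_DS − ½ V_DS²] = 7.26 × [0.505 × 0.35 − 0.5 × 0.35²] = 0.839 mA.

Triode; I_D = 0.839 mA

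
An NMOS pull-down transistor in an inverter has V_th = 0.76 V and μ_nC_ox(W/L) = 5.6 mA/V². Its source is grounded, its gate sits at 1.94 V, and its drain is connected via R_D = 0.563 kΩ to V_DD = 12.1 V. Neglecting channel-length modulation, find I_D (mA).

V_GS = V_G = 1.94 V, so V_ov = 1.94 − 0.76 = 1.18 V.
Assume saturation: I_D = ½ k_n V_ov² = 0.5 × 5.6 × 1.18² = 3.9 mA, giving V_DS = V_DD − I_D R_D = 12.1 − 3.9 × 0.563 = 9.91 V.
V_DS = 9.91 V ≥ V_ov = 1.18 V, confirming saturation.

I_D = 3.90 mA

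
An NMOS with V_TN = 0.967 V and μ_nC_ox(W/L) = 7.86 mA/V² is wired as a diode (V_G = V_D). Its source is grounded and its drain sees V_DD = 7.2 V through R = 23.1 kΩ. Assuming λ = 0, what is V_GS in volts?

With gate tied to drain, V_GS = V_DS ≥ V_GS − V_TN, so the device is in saturation.
KCL at the drain: ½ k_n (V_GS − V_TN)² = (V_DD − V_GS)/R.
Let x = V_GS − 0.967. Then 90.8 x² + x − 6.233 = 0, giving x = 0.257 V (positive root), so V_GS = 1.22 V.
I_D = (V_DD − V_GS)/R = (7.2 − 1.22) / 23.1 = 0.259 mA.

V_GS = 1.22 V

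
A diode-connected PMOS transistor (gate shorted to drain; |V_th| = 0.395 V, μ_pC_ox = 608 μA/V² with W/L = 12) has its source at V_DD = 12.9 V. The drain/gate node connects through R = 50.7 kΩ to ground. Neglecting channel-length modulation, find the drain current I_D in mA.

I_D = 0.242 mA

With gate tied to drain, V_SG = V_SD ≥ V_SG − |V_th|, so the device is in saturation.
k_p = μ_pC_ox · (W/L) = 7.296 mA/V².
KCL at the drain: ½ k_p (V_SG − |V_th|)² = (V_DD − V_SG)/R.
Let x = V_SG − 0.395. Then 185 x² + x − 12.51 = 0, giving x = 0.257 V (positive root), so V_SG = 0.652 V.
I_D = (V_DD − V_SG)/R = (12.9 − 0.652) / 50.7 = 0.242 mA.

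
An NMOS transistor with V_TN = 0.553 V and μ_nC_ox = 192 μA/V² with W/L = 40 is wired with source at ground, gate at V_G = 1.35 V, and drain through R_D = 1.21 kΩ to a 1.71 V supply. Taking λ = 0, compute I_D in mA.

I_D = 1.22 mA

V_GS = V_G = 1.35 V, so V_ov = 1.35 − 0.553 = 0.797 V.
k_n = μ_nC_ox · (W/L) = 7.68 mA/V².
Assume saturation: I_D = ½ k_n V_ov² = 0.5 × 7.68 × 0.797² = 2.44 mA, giving V_DS = V_DD − I_D R_D = 1.71 − 2.44 × 1.21 = -1.24 V.
But -1.24 V < V_ov = 0.797 V, so the device is actually in triode.
In triode I_D = k_n[V_ov V_DS − ½ V_DS²] and I_D = (V_DD − V_DS)/R_D. Equating: 4.65 V_DS² − 8.406 V_DS + 1.71 = 0, giving V_DS = 0.234 V (the root below V_ov).
I_D = (1.71 − 0.234) / 1.21 = 1.22 mA.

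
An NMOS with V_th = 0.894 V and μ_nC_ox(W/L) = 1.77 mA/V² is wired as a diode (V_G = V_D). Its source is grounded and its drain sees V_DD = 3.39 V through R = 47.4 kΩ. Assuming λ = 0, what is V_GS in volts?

V_GS = 1.13 V

With gate tied to drain, V_GS = V_DS ≥ V_GS − V_th, so the device is in saturation.
KCL at the drain: ½ k_n (V_GS − V_th)² = (V_DD − V_GS)/R.
Let x = V_GS − 0.894. Then 41.9 x² + x − 2.496 = 0, giving x = 0.232 V (positive root), so V_GS = 1.13 V.
I_D = (V_DD − V_GS)/R = (3.39 − 1.13) / 47.4 = 0.0478 mA.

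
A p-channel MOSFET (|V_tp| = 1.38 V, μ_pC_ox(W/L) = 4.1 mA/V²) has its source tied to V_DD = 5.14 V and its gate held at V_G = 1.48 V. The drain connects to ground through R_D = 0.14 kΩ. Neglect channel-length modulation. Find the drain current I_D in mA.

V_SG = V_DD − V_G = 5.14 − 1.48 = 3.66 V, so V_ov = 3.66 − 1.38 = 2.28 V.
Assume saturation: I_D = ½ k_p V_ov² = 0.5 × 4.1 × 2.28² = 10.7 mA, giving V_SD = V_DD − I_D R_D = 5.14 − 10.7 × 0.14 = 3.65 V.
V_SD = 3.65 V ≥ V_ov = 2.28 V, confirming saturation.

I_D = 10.7 mA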